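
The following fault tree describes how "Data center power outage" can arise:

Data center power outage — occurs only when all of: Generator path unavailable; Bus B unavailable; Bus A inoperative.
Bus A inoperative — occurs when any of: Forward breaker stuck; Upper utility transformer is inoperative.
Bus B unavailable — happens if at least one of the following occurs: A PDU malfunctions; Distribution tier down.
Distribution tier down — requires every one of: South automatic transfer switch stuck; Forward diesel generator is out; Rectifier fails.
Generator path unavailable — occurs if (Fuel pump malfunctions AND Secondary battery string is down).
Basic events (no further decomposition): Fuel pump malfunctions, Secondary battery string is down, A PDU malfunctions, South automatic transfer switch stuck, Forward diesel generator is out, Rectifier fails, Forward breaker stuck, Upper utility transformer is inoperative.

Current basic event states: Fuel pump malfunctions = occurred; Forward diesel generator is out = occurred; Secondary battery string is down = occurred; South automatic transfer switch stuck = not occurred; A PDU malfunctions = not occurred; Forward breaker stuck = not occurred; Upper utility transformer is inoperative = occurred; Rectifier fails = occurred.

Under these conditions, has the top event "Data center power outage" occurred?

No

Generator path unavailable [AND]: Fuel pump malfunctions=occurs, Secondary battery string is down=occurs → all inputs occur → occurs.
Distribution tier down [AND]: South automatic transfer switch stuck=not, Forward diesel generator is out=occurs, Rectifier fails=occurs → not all inputs occur → does not occur.
Bus B unavailable [OR]: A PDU malfunctions=not, Distribution tier down=not → no input occurs → does not occur.
Bus A inoperative [OR]: Forward breaker stuck=not, Upper utility transformer is inoperative=occurs → at least one input occurs → occurs.
Data center power outage [AND]: Generator path unavailable=occurs, Bus B unavailable=not, Bus A inoperative=occurs → not all inputs occur → does not occur.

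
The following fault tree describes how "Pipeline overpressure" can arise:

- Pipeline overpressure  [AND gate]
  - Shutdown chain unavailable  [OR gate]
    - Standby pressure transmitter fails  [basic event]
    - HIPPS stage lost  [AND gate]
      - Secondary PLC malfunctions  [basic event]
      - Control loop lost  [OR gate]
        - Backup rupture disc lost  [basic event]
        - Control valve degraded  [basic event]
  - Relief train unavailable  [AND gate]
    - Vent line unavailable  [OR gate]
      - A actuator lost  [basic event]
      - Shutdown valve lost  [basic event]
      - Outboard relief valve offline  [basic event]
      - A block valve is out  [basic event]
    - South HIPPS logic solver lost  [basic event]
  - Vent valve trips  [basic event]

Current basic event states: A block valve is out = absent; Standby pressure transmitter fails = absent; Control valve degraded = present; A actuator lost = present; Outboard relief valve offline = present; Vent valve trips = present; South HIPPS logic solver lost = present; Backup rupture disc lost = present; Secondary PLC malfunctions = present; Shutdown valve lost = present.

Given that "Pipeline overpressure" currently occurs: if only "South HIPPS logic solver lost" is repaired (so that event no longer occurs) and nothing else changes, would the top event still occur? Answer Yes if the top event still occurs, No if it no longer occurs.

No

Counterfactual: set "South HIPPS logic solver lost" to not occurred.
Control loop lost [OR]: Backup rupture disc lost=occurs, Control valve degraded=occurs → at least one input occurs → occurs.
HIPPS stage lost [AND]: Secondary PLC malfunctions=occurs, Control loop lost=occurs → all inputs occur → occurs.
Shutdown chain unavailable [OR]: Standby pressure transmitter fails=not, HIPPS stage lost=occurs → at least one input occurs → occurs.
Vent line unavailable [OR]: A actuator lost=occurs, Shutdown valve lost=occurs, Outboard relief valve offline=occurs, A block valve is out=not → at least one input occurs → occurs.
Relief train unavailable [AND]: Vent line unavailable=occurs, South HIPPS logic solver lost=not → not all inputs occur → does not occur.
Pipeline overpressure [AND]: Shutdown chain unavailable=occurs, Relief train unavailable=not, Vent valve trips=occurs → not all inputs occur → does not occur.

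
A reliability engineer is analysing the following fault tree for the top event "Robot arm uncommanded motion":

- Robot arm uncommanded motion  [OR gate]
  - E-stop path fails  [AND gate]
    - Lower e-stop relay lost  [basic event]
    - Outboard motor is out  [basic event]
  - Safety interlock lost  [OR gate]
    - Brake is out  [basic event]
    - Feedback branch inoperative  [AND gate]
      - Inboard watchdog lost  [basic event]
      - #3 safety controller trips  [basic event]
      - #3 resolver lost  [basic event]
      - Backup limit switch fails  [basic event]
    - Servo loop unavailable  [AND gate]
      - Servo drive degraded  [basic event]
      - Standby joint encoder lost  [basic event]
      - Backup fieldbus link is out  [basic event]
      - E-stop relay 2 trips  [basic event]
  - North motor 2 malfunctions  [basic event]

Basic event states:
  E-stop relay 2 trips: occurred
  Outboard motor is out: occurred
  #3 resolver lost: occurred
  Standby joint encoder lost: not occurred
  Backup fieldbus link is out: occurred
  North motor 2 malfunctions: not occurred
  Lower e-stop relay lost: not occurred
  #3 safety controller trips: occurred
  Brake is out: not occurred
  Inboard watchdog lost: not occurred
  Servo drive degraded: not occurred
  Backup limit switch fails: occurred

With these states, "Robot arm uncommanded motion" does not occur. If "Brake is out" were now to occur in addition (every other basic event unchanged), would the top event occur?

Counterfactual: set "Brake is out" to occurred.
E-stop path fails [AND]: Lower e-stop relay lost=not, Outboard motor is out=occurs → not all inputs occur → does not occur.
Feedback branch inoperative [AND]: Inboard watchdog lost=not, #3 safety controller trips=occurs, #3 resolver lost=occurs, Backup limit switch fails=occurs → not all inputs occur → does not occur.
Servo loop unavailable [AND]: Servo drive degraded=not, Standby joint encoder lost=not, Backup fieldbus link is out=occurs, E-stop relay 2 trips=occurs → not all inputs occur → does not occur.
Safety interlock lost [OR]: Brake is out=occurs, Feedback branch inoperative=not, Servo loop unavailable=not → at least one input occurs → occurs.
Robot arm uncommanded motion [OR]: E-stop path fails=not, Safety interlock lost=occurs, North motor 2 malfunctions=not → at least one input occurs → occurs.

Yes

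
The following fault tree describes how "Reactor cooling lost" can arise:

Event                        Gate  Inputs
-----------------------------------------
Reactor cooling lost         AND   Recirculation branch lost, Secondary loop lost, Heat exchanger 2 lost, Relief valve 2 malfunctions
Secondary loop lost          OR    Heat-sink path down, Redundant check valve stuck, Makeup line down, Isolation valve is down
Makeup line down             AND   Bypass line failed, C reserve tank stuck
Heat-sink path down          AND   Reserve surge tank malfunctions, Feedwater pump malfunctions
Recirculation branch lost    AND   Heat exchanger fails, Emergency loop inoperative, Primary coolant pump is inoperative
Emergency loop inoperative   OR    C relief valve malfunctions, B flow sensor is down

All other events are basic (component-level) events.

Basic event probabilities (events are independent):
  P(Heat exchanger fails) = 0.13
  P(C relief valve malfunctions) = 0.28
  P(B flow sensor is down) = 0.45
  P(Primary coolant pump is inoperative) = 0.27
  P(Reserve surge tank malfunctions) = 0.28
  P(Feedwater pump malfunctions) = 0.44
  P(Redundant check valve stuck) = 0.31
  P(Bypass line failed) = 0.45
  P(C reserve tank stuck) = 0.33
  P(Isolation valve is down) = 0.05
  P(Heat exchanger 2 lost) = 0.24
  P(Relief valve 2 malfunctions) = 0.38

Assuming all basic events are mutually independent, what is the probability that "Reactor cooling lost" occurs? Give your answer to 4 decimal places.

0.0010

P(Emergency loop inoperative) [OR] = 1 − (1−0.28) × (1−0.45) = 0.604000
P(Recirculation branch lost) [AND] = 0.13 × 0.604000 × 0.27 = 0.021200
P(Heat-sink path down) [AND] = 0.28 × 0.44 = 0.123200
P(Makeup line down) [AND] = 0.45 × 0.33 = 0.148500
P(Secondary loop lost) [OR] = 1 − (1−0.123200) × (1−0.31) × (1−0.148500) × (1−0.05) = 0.510607
P(Reactor cooling lost) [AND] = 0.021200 × 0.510607 × 0.24 × 0.38 = 0.000987
Rounded to 4 decimal places: P(Reactor cooling lost) ≈ 0.0010.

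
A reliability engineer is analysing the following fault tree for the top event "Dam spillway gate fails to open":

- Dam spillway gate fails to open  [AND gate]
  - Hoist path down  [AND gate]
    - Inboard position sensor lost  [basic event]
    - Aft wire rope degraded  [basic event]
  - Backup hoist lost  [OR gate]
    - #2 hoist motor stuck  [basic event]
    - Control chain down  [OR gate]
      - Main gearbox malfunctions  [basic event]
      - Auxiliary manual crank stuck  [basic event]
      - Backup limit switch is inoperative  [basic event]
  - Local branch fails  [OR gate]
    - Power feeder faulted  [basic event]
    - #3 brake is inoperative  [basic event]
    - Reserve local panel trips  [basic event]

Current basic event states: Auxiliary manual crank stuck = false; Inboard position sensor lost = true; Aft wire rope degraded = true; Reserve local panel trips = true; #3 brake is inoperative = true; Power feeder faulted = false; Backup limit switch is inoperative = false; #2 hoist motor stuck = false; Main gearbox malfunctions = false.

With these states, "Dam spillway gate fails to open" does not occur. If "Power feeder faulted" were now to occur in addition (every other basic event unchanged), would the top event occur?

No

Counterfactual: set "Power feeder faulted" to occurred.
Hoist path down [AND]: Inboard position sensor lost=occurs, Aft wire rope degraded=occurs → all inputs occur → occurs.
Control chain down [OR]: Main gearbox malfunctions=not, Auxiliary manual crank stuck=not, Backup limit switch is inoperative=not → no input occurs → does not occur.
Backup hoist lost [OR]: #2 hoist motor stuck=not, Control chain down=not → no input occurs → does not occur.
Local branch fails [OR]: Power feeder faulted=occurs, #3 brake is inoperative=occurs, Reserve local panel trips=occurs → at least one input occurs → occurs.
Dam spillway gate fails to open [AND]: Hoist path down=occurs, Backup hoist lost=not, Local branch fails=occurs → not all inputs occur → does not occur.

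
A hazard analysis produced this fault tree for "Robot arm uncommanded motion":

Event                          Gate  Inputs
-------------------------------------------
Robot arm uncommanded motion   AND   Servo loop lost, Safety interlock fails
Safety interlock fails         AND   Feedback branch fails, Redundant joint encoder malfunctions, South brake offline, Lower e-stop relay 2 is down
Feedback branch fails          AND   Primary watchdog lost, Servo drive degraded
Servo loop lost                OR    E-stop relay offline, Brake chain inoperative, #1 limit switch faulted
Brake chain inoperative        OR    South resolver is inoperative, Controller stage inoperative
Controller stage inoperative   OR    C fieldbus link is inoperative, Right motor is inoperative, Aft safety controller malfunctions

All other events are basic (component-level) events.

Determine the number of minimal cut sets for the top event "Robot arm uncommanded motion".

6

Controller stage inoperative [OR]: union of children's cut sets → 3 cut set(s).
Brake chain inoperative [OR]: union of children's cut sets → 4 cut set(s).
Servo loop lost [OR]: union of children's cut sets → 6 cut set(s).
Feedback branch fails [AND]: one cut set from each child combined → 1 × 1 = 1 cut set(s).
Safety interlock fails [AND]: one cut set from each child combined → 1 × 1 × 1 × 1 = 1 cut set(s).
Robot arm uncommanded motion [AND]: one cut set from each child combined → 6 × 1 = 6 cut set(s).
Minimal cut sets: {E-stop relay offline, Lower e-stop relay 2 is down, Primary watchdog lost, Redundant joint encoder malfunctions, Servo drive degraded, South brake offline}; {Lower e-stop relay 2 is down, Primary watchdog lost, Redundant joint encoder malfunctions, Servo drive degraded, South brake offline, South resolver is inoperative}; {C fieldbus link is inoperative, Lower e-stop relay 2 is down, Primary watchdog lost, Redundant joint encoder malfunctions, Servo drive degraded, South brake offline}; {Lower e-stop relay 2 is down, Primary watchdog lost, Redundant joint encoder malfunctions, Right motor is inoperative, Servo drive degraded, South brake offline}; {Aft safety controller malfunctions, Lower e-stop relay 2 is down, Primary watchdog lost, Redundant joint encoder malfunctions, Servo drive degraded, South brake offline}; {#1 limit switch faulted, Lower e-stop relay 2 is down, Primary watchdog lost, Redundant joint encoder malfunctions, Servo drive degraded, South brake offline}.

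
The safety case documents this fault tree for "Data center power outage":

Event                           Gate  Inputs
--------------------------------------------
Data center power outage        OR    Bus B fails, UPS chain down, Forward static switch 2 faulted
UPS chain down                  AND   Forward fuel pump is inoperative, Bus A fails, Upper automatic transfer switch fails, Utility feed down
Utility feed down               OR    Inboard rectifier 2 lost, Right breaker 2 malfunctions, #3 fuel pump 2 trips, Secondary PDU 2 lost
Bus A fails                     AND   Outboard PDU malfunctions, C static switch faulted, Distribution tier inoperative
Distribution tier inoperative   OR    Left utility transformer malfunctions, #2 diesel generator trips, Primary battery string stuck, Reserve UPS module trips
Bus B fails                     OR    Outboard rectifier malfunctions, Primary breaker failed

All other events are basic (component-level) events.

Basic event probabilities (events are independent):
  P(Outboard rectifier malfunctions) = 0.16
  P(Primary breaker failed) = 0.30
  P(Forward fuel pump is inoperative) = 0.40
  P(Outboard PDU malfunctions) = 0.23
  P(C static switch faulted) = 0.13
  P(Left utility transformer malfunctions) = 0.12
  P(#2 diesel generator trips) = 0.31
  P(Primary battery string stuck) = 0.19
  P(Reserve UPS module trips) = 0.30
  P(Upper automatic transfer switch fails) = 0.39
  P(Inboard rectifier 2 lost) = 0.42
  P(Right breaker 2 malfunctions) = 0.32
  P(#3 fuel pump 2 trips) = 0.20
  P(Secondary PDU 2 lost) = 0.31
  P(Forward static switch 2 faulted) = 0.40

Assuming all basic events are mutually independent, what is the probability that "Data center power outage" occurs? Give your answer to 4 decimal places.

0.6480

P(Bus B fails) [OR] = 1 − (1−0.16) × (1−0.30) = 0.412000
P(Distribution tier inoperative) [OR] = 1 − (1−0.12) × (1−0.31) × (1−0.19) × (1−0.30) = 0.655718
P(Bus A fails) [AND] = 0.23 × 0.13 × 0.655718 = 0.019606
P(Utility feed down) [OR] = 1 − (1−0.42) × (1−0.32) × (1−0.20) × (1−0.31) = 0.782291
P(UPS chain down) [AND] = 0.40 × 0.019606 × 0.39 × 0.782291 = 0.002393
P(Data center power outage) [OR] = 1 − (1−0.412000) × (1−0.002393) × (1−0.40) = 0.648044
Rounded to 4 decimal places: P(Data center power outage) ≈ 0.6480.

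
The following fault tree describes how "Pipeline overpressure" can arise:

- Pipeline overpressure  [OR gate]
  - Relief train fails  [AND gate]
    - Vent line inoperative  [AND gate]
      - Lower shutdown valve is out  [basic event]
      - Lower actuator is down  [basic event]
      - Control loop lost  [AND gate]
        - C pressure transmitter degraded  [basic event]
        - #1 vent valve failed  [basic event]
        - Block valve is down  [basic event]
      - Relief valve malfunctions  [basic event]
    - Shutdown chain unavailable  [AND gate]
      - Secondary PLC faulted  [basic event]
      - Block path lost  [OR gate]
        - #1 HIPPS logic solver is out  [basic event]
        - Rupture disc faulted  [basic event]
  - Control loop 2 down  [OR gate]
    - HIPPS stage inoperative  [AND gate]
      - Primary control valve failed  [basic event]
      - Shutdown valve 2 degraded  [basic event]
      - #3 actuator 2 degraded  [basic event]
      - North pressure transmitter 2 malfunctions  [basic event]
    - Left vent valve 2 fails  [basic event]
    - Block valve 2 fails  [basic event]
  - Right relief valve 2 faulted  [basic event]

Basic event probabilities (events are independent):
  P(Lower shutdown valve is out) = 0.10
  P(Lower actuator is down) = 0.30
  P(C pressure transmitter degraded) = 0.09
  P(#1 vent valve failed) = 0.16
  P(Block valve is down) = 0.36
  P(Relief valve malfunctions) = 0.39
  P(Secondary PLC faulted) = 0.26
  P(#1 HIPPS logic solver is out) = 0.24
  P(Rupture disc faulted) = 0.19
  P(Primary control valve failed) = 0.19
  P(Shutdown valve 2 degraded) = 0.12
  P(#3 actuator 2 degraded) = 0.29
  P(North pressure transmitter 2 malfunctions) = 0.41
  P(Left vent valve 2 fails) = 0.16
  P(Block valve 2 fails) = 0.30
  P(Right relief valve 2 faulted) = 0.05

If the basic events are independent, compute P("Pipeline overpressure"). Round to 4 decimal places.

P(Control loop lost) [AND] = 0.09 × 0.16 × 0.36 = 0.005184
P(Vent line inoperative) [AND] = 0.10 × 0.30 × 0.005184 × 0.39 = 0.000061
P(Block path lost) [OR] = 1 − (1−0.24) × (1−0.19) = 0.384400
P(Shutdown chain unavailable) [AND] = 0.26 × 0.384400 = 0.099944
P(Relief train fails) [AND] = 0.000061 × 0.099944 = 0.000006
P(HIPPS stage inoperative) [AND] = 0.19 × 0.12 × 0.29 × 0.41 = 0.002711
P(Control loop 2 down) [OR] = 1 − (1−0.002711) × (1−0.16) × (1−0.30) = 0.413594
P(Pipeline overpressure) [OR] = 1 − (1−0.000006) × (1−0.413594) × (1−0.05) = 0.442918
Rounded to 4 decimal places: P(Pipeline overpressure) ≈ 0.4429.

0.4429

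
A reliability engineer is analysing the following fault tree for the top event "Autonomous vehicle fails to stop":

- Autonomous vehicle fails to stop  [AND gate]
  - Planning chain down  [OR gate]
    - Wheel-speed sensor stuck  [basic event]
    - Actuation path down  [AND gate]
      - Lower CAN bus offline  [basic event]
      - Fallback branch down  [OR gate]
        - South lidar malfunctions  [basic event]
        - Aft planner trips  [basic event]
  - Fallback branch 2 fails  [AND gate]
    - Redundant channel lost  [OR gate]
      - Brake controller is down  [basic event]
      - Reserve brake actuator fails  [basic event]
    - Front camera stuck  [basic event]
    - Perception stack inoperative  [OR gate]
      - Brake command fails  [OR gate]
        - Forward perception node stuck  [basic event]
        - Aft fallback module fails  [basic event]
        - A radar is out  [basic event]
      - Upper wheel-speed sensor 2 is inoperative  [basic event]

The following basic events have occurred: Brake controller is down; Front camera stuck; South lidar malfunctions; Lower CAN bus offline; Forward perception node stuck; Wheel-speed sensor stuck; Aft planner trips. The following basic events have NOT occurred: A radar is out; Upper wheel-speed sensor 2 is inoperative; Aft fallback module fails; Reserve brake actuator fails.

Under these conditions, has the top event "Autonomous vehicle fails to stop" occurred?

Fallback branch down [OR]: South lidar malfunctions=occurs, Aft planner trips=occurs → at least one input occurs → occurs.
Actuation path down [AND]: Lower CAN bus offline=occurs, Fallback branch down=occurs → all inputs occur → occurs.
Planning chain down [OR]: Wheel-speed sensor stuck=occurs, Actuation path down=occurs → at least one input occurs → occurs.
Redundant channel lost [OR]: Brake controller is down=occurs, Reserve brake actuator fails=not → at least one input occurs → occurs.
Brake command fails [OR]: Forward perception node stuck=occurs, Aft fallback module fails=not, A radar is out=not → at least one input occurs → occurs.
Perception stack inoperative [OR]: Brake command fails=occurs, Upper wheel-speed sensor 2 is inoperative=not → at least one input occurs → occurs.
Fallback branch 2 fails [AND]: Redundant channel lost=occurs, Front camera stuck=occurs, Perception stack inoperative=occurs → all inputs occur → occurs.
Autonomous vehicle fails to stop [AND]: Planning chain down=occurs, Fallback branch 2 fails=occurs → all inputs occur → occurs.

Yes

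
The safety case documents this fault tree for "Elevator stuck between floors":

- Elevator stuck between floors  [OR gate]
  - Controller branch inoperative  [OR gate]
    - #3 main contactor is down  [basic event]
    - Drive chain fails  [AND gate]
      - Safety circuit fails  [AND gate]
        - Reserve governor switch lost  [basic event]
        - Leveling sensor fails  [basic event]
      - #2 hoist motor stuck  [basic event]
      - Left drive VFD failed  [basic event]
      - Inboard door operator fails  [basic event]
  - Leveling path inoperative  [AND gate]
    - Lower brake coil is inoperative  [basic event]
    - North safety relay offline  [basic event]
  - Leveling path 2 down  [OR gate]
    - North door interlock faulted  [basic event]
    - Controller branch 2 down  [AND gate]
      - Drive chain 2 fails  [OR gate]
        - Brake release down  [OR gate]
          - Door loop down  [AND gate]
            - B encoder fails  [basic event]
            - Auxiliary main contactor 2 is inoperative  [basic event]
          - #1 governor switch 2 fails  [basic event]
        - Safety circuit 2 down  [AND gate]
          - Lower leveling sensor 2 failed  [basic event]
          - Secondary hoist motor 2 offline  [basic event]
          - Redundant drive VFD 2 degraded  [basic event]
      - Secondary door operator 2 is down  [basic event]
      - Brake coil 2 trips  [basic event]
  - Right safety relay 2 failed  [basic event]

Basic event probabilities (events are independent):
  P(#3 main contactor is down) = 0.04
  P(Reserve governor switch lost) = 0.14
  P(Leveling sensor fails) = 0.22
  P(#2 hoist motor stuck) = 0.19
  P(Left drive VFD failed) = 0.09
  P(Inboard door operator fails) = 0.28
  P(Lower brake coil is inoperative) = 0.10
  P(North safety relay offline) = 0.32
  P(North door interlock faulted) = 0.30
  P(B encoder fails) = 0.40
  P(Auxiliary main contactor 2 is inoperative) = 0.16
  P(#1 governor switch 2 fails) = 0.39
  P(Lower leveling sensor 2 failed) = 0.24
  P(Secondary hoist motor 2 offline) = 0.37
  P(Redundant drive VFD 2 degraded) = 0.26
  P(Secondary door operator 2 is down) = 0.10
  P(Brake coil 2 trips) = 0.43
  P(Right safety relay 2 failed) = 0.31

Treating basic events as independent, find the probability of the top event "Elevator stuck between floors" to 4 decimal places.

P(Safety circuit fails) [AND] = 0.14 × 0.22 = 0.030800
P(Drive chain fails) [AND] = 0.030800 × 0.19 × 0.09 × 0.28 = 0.000147
P(Controller branch inoperative) [OR] = 1 − (1−0.04) × (1−0.000147) = 0.040141
P(Leveling path inoperative) [AND] = 0.10 × 0.32 = 0.032000
P(Door loop down) [AND] = 0.40 × 0.16 = 0.064000
P(Brake release down) [OR] = 1 − (1−0.064000) × (1−0.39) = 0.429040
P(Safety circuit 2 down) [AND] = 0.24 × 0.37 × 0.26 = 0.023088
P(Drive chain 2 fails) [OR] = 1 − (1−0.429040) × (1−0.023088) = 0.442222
P(Controller branch 2 down) [AND] = 0.442222 × 0.10 × 0.43 = 0.019016
P(Leveling path 2 down) [OR] = 1 − (1−0.30) × (1−0.019016) = 0.313311
P(Elevator stuck between floors) [OR] = 1 − (1−0.040141) × (1−0.032000) × (1−0.313311) × (1−0.31) = 0.559757
Rounded to 4 decimal places: P(Elevator stuck between floors) ≈ 0.5598.

0.5598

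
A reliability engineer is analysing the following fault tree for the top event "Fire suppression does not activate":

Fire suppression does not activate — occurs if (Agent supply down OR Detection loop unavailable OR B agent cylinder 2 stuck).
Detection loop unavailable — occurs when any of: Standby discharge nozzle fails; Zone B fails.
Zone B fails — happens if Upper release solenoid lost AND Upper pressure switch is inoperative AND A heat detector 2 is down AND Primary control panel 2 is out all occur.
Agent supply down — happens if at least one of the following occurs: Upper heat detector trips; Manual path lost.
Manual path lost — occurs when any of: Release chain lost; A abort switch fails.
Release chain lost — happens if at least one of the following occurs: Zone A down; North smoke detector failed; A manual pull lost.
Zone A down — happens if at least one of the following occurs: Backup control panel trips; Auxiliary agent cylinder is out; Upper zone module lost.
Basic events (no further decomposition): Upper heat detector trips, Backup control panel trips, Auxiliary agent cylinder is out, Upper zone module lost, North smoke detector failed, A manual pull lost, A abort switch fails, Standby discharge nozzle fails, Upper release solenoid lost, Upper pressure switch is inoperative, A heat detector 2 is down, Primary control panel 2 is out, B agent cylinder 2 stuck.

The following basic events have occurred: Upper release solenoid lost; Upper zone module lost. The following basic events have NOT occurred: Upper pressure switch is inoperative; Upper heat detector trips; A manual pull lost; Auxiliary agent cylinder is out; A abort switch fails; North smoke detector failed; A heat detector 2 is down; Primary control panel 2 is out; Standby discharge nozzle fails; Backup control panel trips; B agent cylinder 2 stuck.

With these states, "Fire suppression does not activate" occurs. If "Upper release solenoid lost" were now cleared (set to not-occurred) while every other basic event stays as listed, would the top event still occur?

Yes

Counterfactual: set "Upper release solenoid lost" to not occurred.
Zone A down [OR]: Backup control panel trips=not, Auxiliary agent cylinder is out=not, Upper zone module lost=occurs → at least one input occurs → occurs.
Release chain lost [OR]: Zone A down=occurs, North smoke detector failed=not, A manual pull lost=not → at least one input occurs → occurs.
Manual path lost [OR]: Release chain lost=occurs, A abort switch fails=not → at least one input occurs → occurs.
Agent supply down [OR]: Upper heat detector trips=not, Manual path lost=occurs → at least one input occurs → occurs.
Zone B fails [AND]: Upper release solenoid lost=not, Upper pressure switch is inoperative=not, A heat detector 2 is down=not, Primary control panel 2 is out=not → not all inputs occur → does not occur.
Detection loop unavailable [OR]: Standby discharge nozzle fails=not, Zone B fails=not → no input occurs → does not occur.
Fire suppression does not activate [OR]: Agent supply down=occurs, Detection loop unavailable=not, B agent cylinder 2 stuck=not → at least one input occurs → occurs.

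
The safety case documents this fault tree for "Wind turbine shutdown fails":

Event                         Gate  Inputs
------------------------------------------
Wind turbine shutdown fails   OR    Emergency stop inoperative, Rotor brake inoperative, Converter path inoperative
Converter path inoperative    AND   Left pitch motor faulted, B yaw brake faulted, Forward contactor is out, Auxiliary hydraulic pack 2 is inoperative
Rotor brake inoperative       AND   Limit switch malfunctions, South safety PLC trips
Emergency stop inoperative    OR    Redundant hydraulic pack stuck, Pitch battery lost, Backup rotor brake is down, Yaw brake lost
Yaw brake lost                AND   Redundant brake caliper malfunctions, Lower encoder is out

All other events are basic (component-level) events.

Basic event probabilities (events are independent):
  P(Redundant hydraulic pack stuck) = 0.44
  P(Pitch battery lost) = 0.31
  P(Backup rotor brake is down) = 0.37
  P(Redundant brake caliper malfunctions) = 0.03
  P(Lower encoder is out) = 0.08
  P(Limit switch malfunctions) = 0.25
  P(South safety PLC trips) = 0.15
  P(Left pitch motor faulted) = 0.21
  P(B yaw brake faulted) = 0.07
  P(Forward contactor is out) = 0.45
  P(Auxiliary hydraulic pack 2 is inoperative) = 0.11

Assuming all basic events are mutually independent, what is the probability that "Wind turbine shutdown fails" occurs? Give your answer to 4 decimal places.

P(Yaw brake lost) [AND] = 0.03 × 0.08 = 0.002400
P(Emergency stop inoperative) [OR] = 1 − (1−0.44) × (1−0.31) × (1−0.37) × (1−0.002400) = 0.757152
P(Rotor brake inoperative) [AND] = 0.25 × 0.15 = 0.037500
P(Converter path inoperative) [AND] = 0.21 × 0.07 × 0.45 × 0.11 = 0.000728
P(Wind turbine shutdown fails) [OR] = 1 − (1−0.757152) × (1−0.037500) × (1−0.000728) = 0.766429
Rounded to 4 decimal places: P(Wind turbine shutdown fails) ≈ 0.7664.

0.7664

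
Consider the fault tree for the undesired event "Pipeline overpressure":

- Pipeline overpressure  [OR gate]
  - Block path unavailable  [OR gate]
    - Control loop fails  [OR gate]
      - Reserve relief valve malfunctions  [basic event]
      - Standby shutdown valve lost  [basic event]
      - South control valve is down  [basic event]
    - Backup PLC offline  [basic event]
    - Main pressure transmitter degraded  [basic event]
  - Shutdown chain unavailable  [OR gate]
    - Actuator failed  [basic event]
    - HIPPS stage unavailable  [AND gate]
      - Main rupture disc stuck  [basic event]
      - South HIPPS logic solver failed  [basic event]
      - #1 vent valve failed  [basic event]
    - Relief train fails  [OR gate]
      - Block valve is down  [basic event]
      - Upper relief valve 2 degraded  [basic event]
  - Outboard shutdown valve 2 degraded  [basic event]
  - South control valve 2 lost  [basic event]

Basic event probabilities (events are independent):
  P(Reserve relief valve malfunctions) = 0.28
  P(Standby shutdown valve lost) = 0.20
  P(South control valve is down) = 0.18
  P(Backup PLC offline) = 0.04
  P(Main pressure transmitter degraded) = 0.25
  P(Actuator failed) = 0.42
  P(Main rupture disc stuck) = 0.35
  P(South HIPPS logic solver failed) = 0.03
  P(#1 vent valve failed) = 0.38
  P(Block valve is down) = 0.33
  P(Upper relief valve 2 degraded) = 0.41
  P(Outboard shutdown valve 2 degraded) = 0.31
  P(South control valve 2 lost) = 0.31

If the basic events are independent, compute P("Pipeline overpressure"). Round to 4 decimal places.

P(Control loop fails) [OR] = 1 − (1−0.28) × (1−0.20) × (1−0.18) = 0.527680
P(Block path unavailable) [OR] = 1 − (1−0.527680) × (1−0.04) × (1−0.25) = 0.659930
P(HIPPS stage unavailable) [AND] = 0.35 × 0.03 × 0.38 = 0.003990
P(Relief train fails) [OR] = 1 − (1−0.33) × (1−0.41) = 0.604700
P(Shutdown chain unavailable) [OR] = 1 − (1−0.42) × (1−0.003990) × (1−0.604700) = 0.771641
P(Pipeline overpressure) [OR] = 1 − (1−0.659930) × (1−0.771641) × (1−0.31) × (1−0.31) = 0.963027
Rounded to 4 decimal places: P(Pipeline overpressure) ≈ 0.9630.

0.9630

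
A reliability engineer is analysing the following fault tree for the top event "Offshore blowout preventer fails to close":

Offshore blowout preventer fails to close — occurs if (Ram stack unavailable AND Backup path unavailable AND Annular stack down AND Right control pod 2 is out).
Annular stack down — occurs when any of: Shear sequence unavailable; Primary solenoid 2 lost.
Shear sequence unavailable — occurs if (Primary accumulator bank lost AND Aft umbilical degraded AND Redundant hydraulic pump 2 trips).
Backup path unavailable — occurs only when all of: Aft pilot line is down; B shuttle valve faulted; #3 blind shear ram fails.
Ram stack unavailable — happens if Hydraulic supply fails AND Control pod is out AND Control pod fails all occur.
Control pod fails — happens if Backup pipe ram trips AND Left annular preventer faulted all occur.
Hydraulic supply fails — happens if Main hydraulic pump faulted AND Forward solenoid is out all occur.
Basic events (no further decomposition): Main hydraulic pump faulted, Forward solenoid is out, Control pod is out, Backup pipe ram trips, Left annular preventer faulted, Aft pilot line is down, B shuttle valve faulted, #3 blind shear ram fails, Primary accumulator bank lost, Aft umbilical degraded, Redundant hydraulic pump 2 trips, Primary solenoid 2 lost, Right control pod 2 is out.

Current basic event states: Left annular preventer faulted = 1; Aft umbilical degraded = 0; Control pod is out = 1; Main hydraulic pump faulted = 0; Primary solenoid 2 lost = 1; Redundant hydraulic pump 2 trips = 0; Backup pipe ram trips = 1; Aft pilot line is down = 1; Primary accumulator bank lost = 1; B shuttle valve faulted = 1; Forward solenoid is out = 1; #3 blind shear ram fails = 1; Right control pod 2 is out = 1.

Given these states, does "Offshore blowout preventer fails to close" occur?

No

Hydraulic supply fails [AND]: Main hydraulic pump faulted=not, Forward solenoid is out=occurs → not all inputs occur → does not occur.
Control pod fails [AND]: Backup pipe ram trips=occurs, Left annular preventer faulted=occurs → all inputs occur → occurs.
Ram stack unavailable [AND]: Hydraulic supply fails=not, Control pod is out=occurs, Control pod fails=occurs → not all inputs occur → does not occur.
Backup path unavailable [AND]: Aft pilot line is down=occurs, B shuttle valve faulted=occurs, #3 blind shear ram fails=occurs → all inputs occur → occurs.
Shear sequence unavailable [AND]: Primary accumulator bank lost=occurs, Aft umbilical degraded=not, Redundant hydraulic pump 2 trips=not → not all inputs occur → does not occur.
Annular stack down [OR]: Shear sequence unavailable=not, Primary solenoid 2 lost=occurs → at least one input occurs → occurs.
Offshore blowout preventer fails to close [AND]: Ram stack unavailable=not, Backup path unavailable=occurs, Annular stack down=occurs, Right control pod 2 is out=occurs → not all inputs occur → does not occur.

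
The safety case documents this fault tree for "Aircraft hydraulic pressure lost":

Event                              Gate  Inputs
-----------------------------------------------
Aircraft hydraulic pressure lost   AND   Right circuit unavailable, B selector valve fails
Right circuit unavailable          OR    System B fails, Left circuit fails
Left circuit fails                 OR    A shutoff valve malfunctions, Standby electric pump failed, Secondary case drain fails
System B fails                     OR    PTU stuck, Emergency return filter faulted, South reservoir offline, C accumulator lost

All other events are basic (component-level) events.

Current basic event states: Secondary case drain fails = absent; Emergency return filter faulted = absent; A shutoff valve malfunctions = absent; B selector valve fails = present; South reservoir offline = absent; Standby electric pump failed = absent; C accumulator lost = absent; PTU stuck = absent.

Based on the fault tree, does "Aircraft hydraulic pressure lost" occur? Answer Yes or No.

System B fails [OR]: PTU stuck=not, Emergency return filter faulted=not, South reservoir offline=not, C accumulator lost=not → no input occurs → does not occur.
Left circuit fails [OR]: A shutoff valve malfunctions=not, Standby electric pump failed=not, Secondary case drain fails=not → no input occurs → does not occur.
Right circuit unavailable [OR]: System B fails=not, Left circuit fails=not → no input occurs → does not occur.
Aircraft hydraulic pressure lost [AND]: Right circuit unavailable=not, B selector valve fails=occurs → not all inputs occur → does not occur.

No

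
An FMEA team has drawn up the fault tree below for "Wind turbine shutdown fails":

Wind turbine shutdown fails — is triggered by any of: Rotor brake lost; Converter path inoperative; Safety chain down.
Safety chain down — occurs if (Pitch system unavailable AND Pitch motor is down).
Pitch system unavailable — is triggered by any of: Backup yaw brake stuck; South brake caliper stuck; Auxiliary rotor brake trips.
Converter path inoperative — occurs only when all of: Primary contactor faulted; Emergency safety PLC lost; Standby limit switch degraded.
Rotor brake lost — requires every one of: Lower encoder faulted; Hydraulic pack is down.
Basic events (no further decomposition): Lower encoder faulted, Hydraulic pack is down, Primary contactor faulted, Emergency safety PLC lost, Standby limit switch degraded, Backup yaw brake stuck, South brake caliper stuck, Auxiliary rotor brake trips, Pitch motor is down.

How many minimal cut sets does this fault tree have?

5

Rotor brake lost [AND]: one cut set from each child combined → 1 × 1 = 1 cut set(s).
Converter path inoperative [AND]: one cut set from each child combined → 1 × 1 × 1 = 1 cut set(s).
Pitch system unavailable [OR]: union of children's cut sets → 3 cut set(s).
Safety chain down [AND]: one cut set from each child combined → 3 × 1 = 3 cut set(s).
Wind turbine shutdown fails [OR]: union of children's cut sets → 5 cut set(s).
Minimal cut sets: {Hydraulic pack is down, Lower encoder faulted}; {Emergency safety PLC lost, Primary contactor faulted, Standby limit switch degraded}; {Backup yaw brake stuck, Pitch motor is down}; {Pitch motor is down, South brake caliper stuck}; {Auxiliary rotor brake trips, Pitch motor is down}.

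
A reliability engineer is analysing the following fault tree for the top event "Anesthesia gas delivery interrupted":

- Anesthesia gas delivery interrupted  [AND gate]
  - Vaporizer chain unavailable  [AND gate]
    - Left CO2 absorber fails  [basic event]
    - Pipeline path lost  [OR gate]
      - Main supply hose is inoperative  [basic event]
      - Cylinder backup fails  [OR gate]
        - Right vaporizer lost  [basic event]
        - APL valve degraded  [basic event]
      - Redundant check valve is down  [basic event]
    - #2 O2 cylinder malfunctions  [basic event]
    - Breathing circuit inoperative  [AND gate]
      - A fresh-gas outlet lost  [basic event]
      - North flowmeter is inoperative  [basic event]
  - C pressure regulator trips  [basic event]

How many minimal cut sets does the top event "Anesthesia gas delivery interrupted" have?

4

Cylinder backup fails [OR]: union of children's cut sets → 2 cut set(s).
Pipeline path lost [OR]: union of children's cut sets → 4 cut set(s).
Breathing circuit inoperative [AND]: one cut set from each child combined → 1 × 1 = 1 cut set(s).
Vaporizer chain unavailable [AND]: one cut set from each child combined → 1 × 4 × 1 × 1 = 4 cut set(s).
Anesthesia gas delivery interrupted [AND]: one cut set from each child combined → 4 × 1 = 4 cut set(s).
Minimal cut sets: {#2 O2 cylinder malfunctions, A fresh-gas outlet lost, C pressure regulator trips, Left CO2 absorber fails, Main supply hose is inoperative, North flowmeter is inoperative}; {#2 O2 cylinder malfunctions, A fresh-gas outlet lost, C pressure regulator trips, Left CO2 absorber fails, North flowmeter is inoperative, Right vaporizer lost}; {#2 O2 cylinder malfunctions, A fresh-gas outlet lost, APL valve degraded, C pressure regulator trips, Left CO2 absorber fails, North flowmeter is inoperative}; {#2 O2 cylinder malfunctions, A fresh-gas outlet lost, C pressure regulator trips, Left CO2 absorber fails, North flowmeter is inoperative, Redundant check valve is down}.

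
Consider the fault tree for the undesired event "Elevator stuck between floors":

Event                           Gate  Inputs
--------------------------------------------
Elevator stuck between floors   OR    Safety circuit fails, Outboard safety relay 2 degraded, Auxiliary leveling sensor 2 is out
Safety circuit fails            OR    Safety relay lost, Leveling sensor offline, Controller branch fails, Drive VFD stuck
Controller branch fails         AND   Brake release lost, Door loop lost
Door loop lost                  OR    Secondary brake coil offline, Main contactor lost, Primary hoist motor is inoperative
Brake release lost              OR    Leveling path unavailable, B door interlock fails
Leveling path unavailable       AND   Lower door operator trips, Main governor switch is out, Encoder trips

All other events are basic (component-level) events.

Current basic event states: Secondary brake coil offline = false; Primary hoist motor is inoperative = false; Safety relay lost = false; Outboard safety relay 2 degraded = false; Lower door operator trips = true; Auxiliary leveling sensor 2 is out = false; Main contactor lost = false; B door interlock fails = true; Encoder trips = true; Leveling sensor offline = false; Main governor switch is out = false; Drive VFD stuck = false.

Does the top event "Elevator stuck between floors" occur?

No

Leveling path unavailable [AND]: Lower door operator trips=occurs, Main governor switch is out=not, Encoder trips=occurs → not all inputs occur → does not occur.
Brake release lost [OR]: Leveling path unavailable=not, B door interlock fails=occurs → at least one input occurs → occurs.
Door loop lost [OR]: Secondary brake coil offline=not, Main contactor lost=not, Primary hoist motor is inoperative=not → no input occurs → does not occur.
Controller branch fails [AND]: Brake release lost=occurs, Door loop lost=not → not all inputs occur → does not occur.
Safety circuit fails [OR]: Safety relay lost=not, Leveling sensor offline=not, Controller branch fails=not, Drive VFD stuck=not → no input occurs → does not occur.
Elevator stuck between floors [OR]: Safety circuit fails=not, Outboard safety relay 2 degraded=not, Auxiliary leveling sensor 2 is out=not → no input occurs → does not occur.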